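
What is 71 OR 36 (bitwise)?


0b1000111 | 0b100100 = 0b1100111 = 103

103


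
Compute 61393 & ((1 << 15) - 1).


61393 & 32767 = 28625

28625


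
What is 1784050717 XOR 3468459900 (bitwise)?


0b1101010010101100111010000011101 ^ 0b11001110101111000111111101111100 = 0b10100100111010100000101101100001 = 2766801761

2766801761


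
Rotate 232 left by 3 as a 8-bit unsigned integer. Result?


Rotate 0b11101000 left by 3 (8-bit) = 0b1000111 = 71

71


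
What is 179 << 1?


0b10110011 << 1 = 0b101100110 = 358

358


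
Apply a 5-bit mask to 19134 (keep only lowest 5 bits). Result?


19134 & 31 = 30

30


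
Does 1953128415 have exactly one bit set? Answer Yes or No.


0b1110100011010100101111111011111. Multiple bits set => No

No


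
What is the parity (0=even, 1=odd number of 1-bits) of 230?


0b11100110 has 5 ones => parity 1

1


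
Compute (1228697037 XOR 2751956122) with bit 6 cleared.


Step 1: 1228697037 ^ 2751956122 = 3980126551
Step 2: 3980126551 & ~(1 << 6) = 3980126487

3980126487


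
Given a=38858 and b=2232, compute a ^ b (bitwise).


38858 ^ 2232 = 40818

40818


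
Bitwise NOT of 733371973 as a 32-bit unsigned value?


~0b101011101101100101111001000101 = 0b11010100010010011010000110111010 = 3561595322 (32-bit unsigned)

3561595322


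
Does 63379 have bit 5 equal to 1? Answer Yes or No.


0b1111011110010011, bit 5 = 0. No

No


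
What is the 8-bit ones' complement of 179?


179 ^ 255 = 76

76


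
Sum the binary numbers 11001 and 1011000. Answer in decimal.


11001 + 1011000 = 1110001 = 113

113


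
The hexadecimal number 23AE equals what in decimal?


23AE hex = 9134 decimal

9134


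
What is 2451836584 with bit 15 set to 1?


2451836584 | (1 << 15) = 2451836584 | 32768 = 2451869352

2451869352


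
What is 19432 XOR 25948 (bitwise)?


0b100101111101000 ^ 0b110010101011100 = 0b10111010110100 = 11956

11956


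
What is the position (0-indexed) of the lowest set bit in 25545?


0b110001111001001. Lowest set bit at position 0

0


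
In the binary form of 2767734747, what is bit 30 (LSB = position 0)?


0b10100100111110000100011111011011, position 30 = 0

0


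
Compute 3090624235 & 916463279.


0b10111000001101110010111011101011 & 0b110110101000000001111010101111 = 0b110000001000000000111010101011 = 807407275

807407275


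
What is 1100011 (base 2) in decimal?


1100011 in decimal = 99

99


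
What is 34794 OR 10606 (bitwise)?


0b1000011111101010 | 0b10100101101110 = 0b1010111111101110 = 45038

45038


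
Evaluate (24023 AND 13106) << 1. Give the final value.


Step 1: 24023 & 13106 = 4370
Step 2: 4370 << 1 = 8740

8740


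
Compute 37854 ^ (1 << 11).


37854 ^ (1 << 11) = 37854 ^ 2048 = 39902

39902


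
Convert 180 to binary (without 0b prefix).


180 = 10110100 in binary

10110100


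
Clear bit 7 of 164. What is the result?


164 & ~(1 << 7) = 36

36


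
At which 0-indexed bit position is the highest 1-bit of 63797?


0b1111100100110101. Highest set bit at position 15

15


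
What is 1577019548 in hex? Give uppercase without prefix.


1577019548 = 5DFF689C hex

5DFF689C


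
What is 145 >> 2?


0b10010001 >> 2 = 0b100100 = 36

36


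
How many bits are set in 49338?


0b1100000010111010 has 7 set bits

7


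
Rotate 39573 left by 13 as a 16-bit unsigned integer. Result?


Rotate 0b1001101010010101 left by 13 (16-bit) = 0b1011001101010010 = 45906

45906


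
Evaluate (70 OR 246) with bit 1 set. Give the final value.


Step 1: 70 | 246 = 246
Step 2: 246 | (1 << 1) = 246 | 2 = 246

246


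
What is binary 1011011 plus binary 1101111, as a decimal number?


1011011 + 1101111 = 11001010 = 202

202


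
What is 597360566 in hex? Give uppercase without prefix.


597360566 = 239AFFB6 hex

239AFFB6


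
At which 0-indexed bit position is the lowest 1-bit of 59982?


0b1110101001001110. Lowest set bit at position 1

1


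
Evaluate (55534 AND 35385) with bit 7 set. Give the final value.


Step 1: 55534 & 35385 = 34856
Step 2: 34856 | (1 << 7) = 34856 | 128 = 34984

34984


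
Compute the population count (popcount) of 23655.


0b101110001100111 has 9 set bits

9


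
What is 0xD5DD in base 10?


D5DD hex = 54749 decimal

54749


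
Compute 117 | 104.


0b1110101 | 0b1101000 = 0b1111101 = 125

125


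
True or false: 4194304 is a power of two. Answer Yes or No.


0b10000000000000000000000. Only one bit set => Yes

Yes


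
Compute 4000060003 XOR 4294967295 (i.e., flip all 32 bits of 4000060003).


4000060003 ^ 4294967295 = 294907292

294907292


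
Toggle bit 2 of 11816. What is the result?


11816 ^ (1 << 2) = 11816 ^ 4 = 11820

11820


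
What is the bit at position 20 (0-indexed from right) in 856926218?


0b110011000100111010100000001010, position 20 = 1

1


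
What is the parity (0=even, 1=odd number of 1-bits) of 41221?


0b1010000100000101 has 5 ones => parity 1

1


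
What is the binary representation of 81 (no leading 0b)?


81 = 1010001 in binary

1010001


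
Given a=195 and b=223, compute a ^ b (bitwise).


195 ^ 223 = 28

28


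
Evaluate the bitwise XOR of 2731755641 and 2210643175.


0b10100010110100110100100001111001 ^ 0b10000011110000111011110011100111 = 0b100001000100001111010010011110 = 554759326

554759326


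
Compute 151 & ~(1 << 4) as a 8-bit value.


151 & ~(1 << 4) = 135

135


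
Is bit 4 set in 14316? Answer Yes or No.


0b11011111101100, bit 4 = 0. No

No


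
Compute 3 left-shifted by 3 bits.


0b11 << 3 = 0b11000 = 24

24


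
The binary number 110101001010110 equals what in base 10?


110101001010110 in decimal = 27222

27222


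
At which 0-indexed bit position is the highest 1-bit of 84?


0b1010100. Highest set bit at position 6

6


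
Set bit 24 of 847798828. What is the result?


847798828 | (1 << 24) = 847798828 | 16777216 = 864576044

864576044


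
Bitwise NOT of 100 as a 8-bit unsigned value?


~0b1100100 = 0b10011011 = 155 (8-bit unsigned)

155


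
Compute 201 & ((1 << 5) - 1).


201 & 31 = 9

9


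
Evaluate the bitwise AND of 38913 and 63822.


0b1001100000000001 & 0b1111100101001110 = 0b1001100000000000 = 38912

38912


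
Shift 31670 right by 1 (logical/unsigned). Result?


0b111101110110110 >> 1 = 0b11110111011011 = 15835

15835


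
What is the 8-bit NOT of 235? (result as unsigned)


~0b11101011 = 0b10100 = 20 (8-bit unsigned)

20


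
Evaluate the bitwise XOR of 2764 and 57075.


0b101011001100 ^ 0b1101111011110011 = 0b1101010000111111 = 54335

54335


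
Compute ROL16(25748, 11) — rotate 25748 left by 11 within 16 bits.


Rotate 0b110010010010100 left by 11 (16-bit) = 0b1010001100100100 = 41764

41764


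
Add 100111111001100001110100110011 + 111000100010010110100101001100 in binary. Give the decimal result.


100111111001100001110100110011 + 111000100010010110100101001100 = 1100000011011111000011001111111 = 1617921663

1617921663


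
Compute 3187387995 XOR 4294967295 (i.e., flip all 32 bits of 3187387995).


3187387995 ^ 4294967295 = 1107579300

1107579300


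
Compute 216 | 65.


0b11011000 | 0b1000001 = 0b11011001 = 217

217


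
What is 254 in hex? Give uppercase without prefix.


254 = FE hex

FE


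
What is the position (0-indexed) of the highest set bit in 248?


0b11111000. Highest set bit at position 7

7


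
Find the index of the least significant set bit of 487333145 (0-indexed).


0b11101000011000001110100011001. Lowest set bit at position 0

0


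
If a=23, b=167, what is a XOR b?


23 ^ 167 = 176

176


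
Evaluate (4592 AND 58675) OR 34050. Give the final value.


Step 1: 4592 & 58675 = 304
Step 2: 304 | 34050 = 34098

34098


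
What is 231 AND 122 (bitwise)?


0b11100111 & 0b1111010 = 0b1100010 = 98

98


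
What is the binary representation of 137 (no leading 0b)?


137 = 10001001 in binary

10001001


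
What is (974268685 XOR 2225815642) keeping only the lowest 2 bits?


Step 1: 974268685 ^ 2225815642 = 3199822167
Step 2: 3199822167 & 3 = 3

3


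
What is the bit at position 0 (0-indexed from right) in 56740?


0b1101110110100100, position 0 = 0

0


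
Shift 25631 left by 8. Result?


0b110010000011111 << 8 = 0b11001000001111100000000 = 6561536

6561536


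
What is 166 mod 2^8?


166 & 255 = 166

166


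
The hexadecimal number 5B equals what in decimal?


5B hex = 91 decimal

91


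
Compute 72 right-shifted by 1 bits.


0b1001000 >> 1 = 0b100100 = 36

36


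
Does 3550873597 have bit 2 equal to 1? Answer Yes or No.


0b11010011101001100000011111111101, bit 2 = 1. Yes

Yes


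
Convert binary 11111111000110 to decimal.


11111111000110 in decimal = 16326

16326


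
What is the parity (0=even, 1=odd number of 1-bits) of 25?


0b11001 has 3 ones => parity 1

1


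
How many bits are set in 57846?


0b1110000111110110 has 10 set bits

10


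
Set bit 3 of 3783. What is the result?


3783 | (1 << 3) = 3783 | 8 = 3791

3791


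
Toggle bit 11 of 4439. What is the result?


4439 ^ (1 << 11) = 4439 ^ 2048 = 6487

6487


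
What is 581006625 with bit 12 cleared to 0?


581006625 & ~(1 << 12) = 581002529

581002529


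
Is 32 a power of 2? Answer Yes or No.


0b100000. Only one bit set => Yes

Yes


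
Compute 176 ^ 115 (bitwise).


0b10110000 ^ 0b1110011 = 0b11000011 = 195

195


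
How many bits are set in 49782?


0b1100001001110110 has 8 set bits

8


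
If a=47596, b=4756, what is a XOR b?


47596 ^ 4756 = 43896

43896


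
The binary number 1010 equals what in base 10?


1010 in decimal = 10

10


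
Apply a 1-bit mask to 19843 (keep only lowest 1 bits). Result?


19843 & 1 = 1

1


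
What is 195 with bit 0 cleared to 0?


195 & ~(1 << 0) = 194

194


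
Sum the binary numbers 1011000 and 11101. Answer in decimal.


1011000 + 11101 = 1110101 = 117

117


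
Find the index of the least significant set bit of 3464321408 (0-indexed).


0b11001110011111010101100110000000. Lowest set bit at position 7

7


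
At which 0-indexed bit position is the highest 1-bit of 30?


0b11110. Highest set bit at position 4

4


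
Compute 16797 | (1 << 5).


16797 | (1 << 5) = 16797 | 32 = 16829

16829


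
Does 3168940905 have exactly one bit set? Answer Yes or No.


0b10111100111000100011001101101001. Multiple bits set => No

No


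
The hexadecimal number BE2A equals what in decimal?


BE2A hex = 48682 decimal

48682


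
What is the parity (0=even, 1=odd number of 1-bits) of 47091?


0b1011011111110011 has 12 ones => parity 0

0


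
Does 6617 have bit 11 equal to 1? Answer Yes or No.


0b1100111011001, bit 11 = 1. Yes

Yes


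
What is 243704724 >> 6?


0b1110100001101010001110010100 >> 6 = 0b1110100001101010001110 = 3807886

3807886


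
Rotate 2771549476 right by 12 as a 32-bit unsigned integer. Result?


Rotate 0b10100101001100100111110100100100 right by 12 (32-bit) = 0b11010010010010100101001100100111 = 3528086311

3528086311


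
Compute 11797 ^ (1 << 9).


11797 ^ (1 << 9) = 11797 ^ 512 = 11285

11285


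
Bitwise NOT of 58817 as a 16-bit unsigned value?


~0b1110010111000001 = 0b1101000111110 = 6718 (16-bit unsigned)

6718


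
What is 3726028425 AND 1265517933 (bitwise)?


0b11011110000101101010111010001001 & 0b1001011011011100100010101101101 = 0b1001010000001100000010000001001 = 1241908233

1241908233


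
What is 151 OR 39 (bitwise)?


0b10010111 | 0b100111 = 0b10110111 = 183

183


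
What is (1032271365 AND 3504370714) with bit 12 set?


Step 1: 1032271365 & 3504370714 = 276837376
Step 2: 276837376 | (1 << 12) = 276837376 | 4096 = 276837376

276837376


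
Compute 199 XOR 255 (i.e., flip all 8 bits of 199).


199 ^ 255 = 56

56


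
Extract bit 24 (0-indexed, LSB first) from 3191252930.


0b10111110001101101010011111000010, position 24 = 0

0


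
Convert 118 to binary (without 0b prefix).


118 = 1110110 in binary

1110110


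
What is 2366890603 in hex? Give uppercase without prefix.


2366890603 = 8D13E26B hex

8D13E26B


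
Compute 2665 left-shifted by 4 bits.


0b101001101001 << 4 = 0b1010011010010000 = 42640

42640


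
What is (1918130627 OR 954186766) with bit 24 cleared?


Step 1: 1918130627 | 954186766 = 2061499855
Step 2: 2061499855 & ~(1 << 24) = 2061499855

2061499855


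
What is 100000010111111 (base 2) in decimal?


100000010111111 in decimal = 16575

16575


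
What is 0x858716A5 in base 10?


858716A5 hex = 2240222885 decimal

2240222885


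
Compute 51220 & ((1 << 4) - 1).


51220 & 15 = 4

4


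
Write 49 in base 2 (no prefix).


49 = 110001 in binary

110001


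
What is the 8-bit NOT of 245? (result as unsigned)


~0b11110101 = 0b1010 = 10 (8-bit unsigned)

10


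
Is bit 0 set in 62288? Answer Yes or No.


0b1111001101010000, bit 0 = 0. No

No


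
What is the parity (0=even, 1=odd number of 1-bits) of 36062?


0b1000110011011110 has 9 ones => parity 1

1


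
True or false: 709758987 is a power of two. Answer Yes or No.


0b101010010011100001000000001011. Multiple bits set => No

No


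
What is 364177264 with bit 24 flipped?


364177264 ^ (1 << 24) = 364177264 ^ 16777216 = 347400048

347400048


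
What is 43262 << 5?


0b1010100011111110 << 5 = 0b101010001111111000000 = 1384384

1384384


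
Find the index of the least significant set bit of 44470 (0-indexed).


0b1010110110110110. Lowest set bit at position 1

1


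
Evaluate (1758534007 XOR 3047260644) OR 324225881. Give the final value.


Step 1: 1758534007 ^ 3047260644 = 3715143827
Step 2: 3715143827 | 324225881 = 3748912091

3748912091


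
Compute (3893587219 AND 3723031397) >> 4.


Step 1: 3893587219 & 3723031397 = 3355468033
Step 2: 3355468033 >> 4 = 209716752

209716752


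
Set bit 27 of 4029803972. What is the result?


4029803972 | (1 << 27) = 4029803972 | 134217728 = 4164021700

4164021700


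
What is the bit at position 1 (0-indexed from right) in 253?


0b11111101, position 1 = 0

0


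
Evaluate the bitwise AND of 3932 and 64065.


0b111101011100 & 0b1111101001000001 = 0b101001000000 = 2624

2624


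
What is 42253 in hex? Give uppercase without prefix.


42253 = A50D hex

A50D


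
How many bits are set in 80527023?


0b100110011001011111010101111 has 17 set bits

17


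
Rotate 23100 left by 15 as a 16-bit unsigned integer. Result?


Rotate 0b101101000111100 left by 15 (16-bit) = 0b10110100011110 = 11550

11550


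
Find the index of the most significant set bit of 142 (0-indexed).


0b10001110. Highest set bit at position 7

7


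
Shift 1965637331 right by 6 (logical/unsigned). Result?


0b1110101001010010011111011010011 >> 6 = 0b1110101001010010011111011 = 30713083

30713083


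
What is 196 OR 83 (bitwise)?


0b11000100 | 0b1010011 = 0b11010111 = 215

215


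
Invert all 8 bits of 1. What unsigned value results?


1 ^ 255 = 254

254


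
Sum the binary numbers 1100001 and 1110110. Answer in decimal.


1100001 + 1110110 = 11010111 = 215

215


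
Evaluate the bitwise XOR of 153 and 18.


0b10011001 ^ 0b10010 = 0b10001011 = 139

139


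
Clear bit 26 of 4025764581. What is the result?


4025764581 & ~(1 << 26) = 3958655717

3958655717


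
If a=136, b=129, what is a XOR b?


136 ^ 129 = 9

9


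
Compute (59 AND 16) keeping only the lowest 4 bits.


Step 1: 59 & 16 = 16
Step 2: 16 & 15 = 0

0


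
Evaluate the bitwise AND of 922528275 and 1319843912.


0b110110111111001010101000010011 & 0b1001110101010110011100001001000 = 0b110101010000010100000000000 = 111683584

111683584


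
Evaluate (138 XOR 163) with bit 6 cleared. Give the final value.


Step 1: 138 ^ 163 = 41
Step 2: 41 & ~(1 << 6) = 41

41


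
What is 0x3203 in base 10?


3203 hex = 12803 decimal

12803


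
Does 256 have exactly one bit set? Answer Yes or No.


0b100000000. Only one bit set => Yes

Yes


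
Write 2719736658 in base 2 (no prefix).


2719736658 = 10100010000110111110001101010010 in binary

10100010000110111110001101010010


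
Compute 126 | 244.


0b1111110 | 0b11110100 = 0b11111110 = 254

254


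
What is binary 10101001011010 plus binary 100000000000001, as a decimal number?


10101001011010 + 100000000000001 = 110101001011011 = 27227

27227


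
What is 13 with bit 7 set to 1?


13 | (1 << 7) = 13 | 128 = 141

141


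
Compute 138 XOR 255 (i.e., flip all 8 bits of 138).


138 ^ 255 = 117

117


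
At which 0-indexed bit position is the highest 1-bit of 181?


0b10110101. Highest set bit at position 7

7


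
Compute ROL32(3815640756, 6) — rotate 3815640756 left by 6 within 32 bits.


Rotate 0b11100011011011100000111010110100 left by 6 (32-bit) = 0b11011011100000111010110100111000 = 3682839864

3682839864


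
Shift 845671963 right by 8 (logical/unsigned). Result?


0b110010011001111110111000011011 >> 8 = 0b1100100110011111101110 = 3303406

3303406


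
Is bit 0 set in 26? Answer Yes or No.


0b11010, bit 0 = 0. No

No


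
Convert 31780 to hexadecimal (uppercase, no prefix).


31780 = 7C24 hex

7C24


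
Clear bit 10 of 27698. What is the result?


27698 & ~(1 << 10) = 26674

26674


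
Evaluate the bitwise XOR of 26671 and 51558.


0b110100000101111 ^ 0b1100100101100110 = 0b1010000101001001 = 41289

41289


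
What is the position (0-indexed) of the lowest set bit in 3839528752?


0b11100100110110101000111100110000. Lowest set bit at position 4

4


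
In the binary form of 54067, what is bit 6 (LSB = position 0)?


0b1101001100110011, position 6 = 0

0


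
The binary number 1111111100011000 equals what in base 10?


1111111100011000 in decimal = 65304

65304


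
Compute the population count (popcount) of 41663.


0b1010001010111111 has 10 set bits

10


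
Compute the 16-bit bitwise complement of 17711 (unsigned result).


~0b100010100101111 = 0b1011101011010000 = 47824 (16-bit unsigned)

47824


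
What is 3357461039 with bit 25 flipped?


3357461039 ^ (1 << 25) = 3357461039 ^ 33554432 = 3391015471

3391015471


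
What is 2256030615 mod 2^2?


2256030615 & 3 = 3

3


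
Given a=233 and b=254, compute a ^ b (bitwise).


233 ^ 254 = 23

23


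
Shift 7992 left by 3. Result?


0b1111100111000 << 3 = 0b1111100111000000 = 63936

63936


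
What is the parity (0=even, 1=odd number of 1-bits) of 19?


0b10011 has 3 ones => parity 1

1


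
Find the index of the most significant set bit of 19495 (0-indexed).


0b100110000100111. Highest set bit at position 14

14


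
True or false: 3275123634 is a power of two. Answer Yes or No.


0b11000011001101100110101110110010. Multiple bits set => No

No


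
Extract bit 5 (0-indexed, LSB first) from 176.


0b10110000, position 5 = 1

1


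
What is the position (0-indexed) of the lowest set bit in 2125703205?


0b1111110101100111010100000100101. Lowest set bit at position 0

0


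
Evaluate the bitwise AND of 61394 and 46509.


0b1110111111010010 & 0b1011010110101101 = 0b1010010110000000 = 42368

42368


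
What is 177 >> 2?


0b10110001 >> 2 = 0b101100 = 44

44


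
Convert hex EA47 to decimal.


EA47 hex = 59975 decimal

59975


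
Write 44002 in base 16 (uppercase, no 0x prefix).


44002 = ABE2 hex

ABE2


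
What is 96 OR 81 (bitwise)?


0b1100000 | 0b1010001 = 0b1110001 = 113

113


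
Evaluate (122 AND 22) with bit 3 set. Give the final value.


Step 1: 122 & 22 = 18
Step 2: 18 | (1 << 3) = 18 | 8 = 26

26


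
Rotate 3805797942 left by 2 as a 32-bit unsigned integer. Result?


Rotate 0b11100010110101111101111000110110 left by 2 (32-bit) = 0b10001011010111110111100011011011 = 2338289883

2338289883


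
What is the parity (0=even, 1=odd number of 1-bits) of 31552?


0b111101101000000 has 7 ones => parity 1

1


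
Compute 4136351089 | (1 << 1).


4136351089 | (1 << 1) = 4136351089 | 2 = 4136351091

4136351091


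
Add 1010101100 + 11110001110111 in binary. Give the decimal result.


1010101100 + 11110001110111 = 11111100100011 = 16163

16163


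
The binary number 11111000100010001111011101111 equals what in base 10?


11111000100010001111011101111 in decimal = 521215727

521215727


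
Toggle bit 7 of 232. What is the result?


232 ^ (1 << 7) = 232 ^ 128 = 104

104


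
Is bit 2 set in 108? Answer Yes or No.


0b1101100, bit 2 = 1. Yes

Yes


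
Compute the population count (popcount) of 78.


0b1001110 has 4 set bits

4


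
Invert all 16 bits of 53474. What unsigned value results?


53474 ^ 65535 = 12061

12061


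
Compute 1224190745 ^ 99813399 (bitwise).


0b1001000111101111010101100011001 ^ 0b101111100110000100000010111 = 0b1001101000001001010001100001110 = 1292149518

1292149518


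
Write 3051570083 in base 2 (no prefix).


3051570083 = 10110101111000110100001110100011 in binary

10110101111000110100001110100011


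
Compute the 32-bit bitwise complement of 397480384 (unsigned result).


~0b10111101100010001000111000000 = 0b11101000010011101110111000111111 = 3897486911 (32-bit unsigned)

3897486911


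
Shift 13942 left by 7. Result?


0b11011001110110 << 7 = 0b110110011101100000000 = 1784576

1784576


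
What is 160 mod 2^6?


160 & 63 = 32

32


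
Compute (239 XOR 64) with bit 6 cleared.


Step 1: 239 ^ 64 = 175
Step 2: 175 & ~(1 << 6) = 175

175


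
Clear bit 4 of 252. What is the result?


252 & ~(1 << 4) = 236

236


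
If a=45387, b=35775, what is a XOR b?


45387 ^ 35775 = 15092

15092


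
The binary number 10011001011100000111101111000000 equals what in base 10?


10011001011100000111101111000000 in decimal = 2574285760

2574285760


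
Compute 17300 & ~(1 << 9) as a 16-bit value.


17300 & ~(1 << 9) = 16788

16788


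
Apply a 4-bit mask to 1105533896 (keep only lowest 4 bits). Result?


1105533896 & 15 = 8

8


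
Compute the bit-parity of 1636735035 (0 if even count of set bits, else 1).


0b1100001100011101001100000111011 has 15 ones => parity 1

1


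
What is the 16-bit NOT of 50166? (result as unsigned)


~0b1100001111110110 = 0b11110000001001 = 15369 (16-bit unsigned)

15369


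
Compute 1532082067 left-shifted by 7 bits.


0b1011011010100011011011110010011 << 7 = 0b10110110101000110110111100100110000000 = 196106504576

196106504576


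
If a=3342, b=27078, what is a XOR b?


3342 ^ 27078 = 25800

25800


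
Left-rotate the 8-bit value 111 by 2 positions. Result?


Rotate 0b1101111 left by 2 (8-bit) = 0b10111101 = 189

189


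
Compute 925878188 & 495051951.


0b110111001011111100011110101100 & 0b11101100000011110010010101111 = 0b10101000000011100010010101100 = 352437420

352437420


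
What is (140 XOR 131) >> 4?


Step 1: 140 ^ 131 = 15
Step 2: 15 >> 4 = 0

0


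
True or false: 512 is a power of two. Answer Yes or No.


0b1000000000. Only one bit set => Yes

Yes


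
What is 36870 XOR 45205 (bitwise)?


0b1001000000000110 ^ 0b1011000010010101 = 0b10000010010011 = 8339

8339


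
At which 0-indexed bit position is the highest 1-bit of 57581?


0b1110000011101101. Highest set bit at position 15

15


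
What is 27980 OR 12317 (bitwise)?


0b110110101001100 | 0b11000000011101 = 0b111110101011101 = 32093

32093


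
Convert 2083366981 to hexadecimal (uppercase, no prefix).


2083366981 = 7C2DA845 hex

7C2DA845


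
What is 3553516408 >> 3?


0b11010011110011100101101101111000 >> 3 = 0b11010011110011100101101101111 = 444189551

444189551


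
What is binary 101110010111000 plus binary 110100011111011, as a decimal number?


101110010111000 + 110100011111011 = 1100010110110011 = 50611

50611


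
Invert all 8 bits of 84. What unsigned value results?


84 ^ 255 = 171

171


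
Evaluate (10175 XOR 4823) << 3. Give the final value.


Step 1: 10175 ^ 4823 = 13672
Step 2: 13672 << 3 = 109376

109376


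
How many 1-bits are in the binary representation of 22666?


0b101100010001010 has 6 set bits

6


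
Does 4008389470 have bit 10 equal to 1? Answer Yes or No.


0b11101110111010110010101101011110, bit 10 = 0. No

No


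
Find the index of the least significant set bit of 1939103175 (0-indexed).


0b1110011100101000101110111000111. Lowest set bit at position 0

0


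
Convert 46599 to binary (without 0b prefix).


46599 = 1011011000000111 in binary

1011011000000111


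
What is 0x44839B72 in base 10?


44839B72 hex = 1149475698 decimal

1149475698


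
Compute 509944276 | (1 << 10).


509944276 | (1 << 10) = 509944276 | 1024 = 509945300

509945300


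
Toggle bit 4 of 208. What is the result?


208 ^ (1 << 4) = 208 ^ 16 = 192

192


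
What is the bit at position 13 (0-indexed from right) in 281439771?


0b10000110001100110111000011011, position 13 = 1

1


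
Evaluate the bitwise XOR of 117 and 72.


0b1110101 ^ 0b1001000 = 0b111101 = 61

61


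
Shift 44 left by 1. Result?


0b101100 << 1 = 0b1011000 = 88

88


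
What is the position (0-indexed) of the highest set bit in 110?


0b1101110. Highest set bit at position 6

6


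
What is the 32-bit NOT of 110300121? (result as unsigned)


~0b110100100110000101111011001 = 0b11111001011011001111010000100110 = 4184667174 (32-bit unsigned)

4184667174


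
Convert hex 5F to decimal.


5F hex = 95 decimal

95


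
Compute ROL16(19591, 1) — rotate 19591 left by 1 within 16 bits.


Rotate 0b100110010000111 left by 1 (16-bit) = 0b1001100100001110 = 39182

39182


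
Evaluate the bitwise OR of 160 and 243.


0b10100000 | 0b11110011 = 0b11110011 = 243

243


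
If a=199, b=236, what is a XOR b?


199 ^ 236 = 43

43


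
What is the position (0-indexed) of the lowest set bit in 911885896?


0b110110010110100100011001001000. Lowest set bit at position 3

3


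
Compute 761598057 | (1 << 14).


761598057 | (1 << 14) = 761598057 | 16384 = 761614441

761614441


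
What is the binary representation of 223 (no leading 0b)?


223 = 11011111 in binary

11011111


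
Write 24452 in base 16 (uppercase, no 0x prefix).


24452 = 5F84 hex

5F84


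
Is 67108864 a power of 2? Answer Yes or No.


0b100000000000000000000000000. Only one bit set => Yes

Yes


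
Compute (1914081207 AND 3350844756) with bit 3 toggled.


Step 1: 1914081207 & 3350844756 = 1108378900
Step 2: 1108378900 ^ (1 << 3) = 1108378900 ^ 8 = 1108378908

1108378908


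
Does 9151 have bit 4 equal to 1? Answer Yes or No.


0b10001110111111, bit 4 = 1. Yes

Yes


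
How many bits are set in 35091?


0b1000100100010011 has 6 set bits

6


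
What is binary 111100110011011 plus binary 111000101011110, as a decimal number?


111100110011011 + 111000101011110 = 1110101011111001 = 60153

60153


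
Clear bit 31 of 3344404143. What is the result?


3344404143 & ~(1 << 31) = 1196920495

1196920495


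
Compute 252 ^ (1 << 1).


252 ^ (1 << 1) = 252 ^ 2 = 254

254


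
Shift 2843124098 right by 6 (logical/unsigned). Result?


0b10101001011101101010000110000010 >> 6 = 0b10101001011101101010000110 = 44423814

44423814


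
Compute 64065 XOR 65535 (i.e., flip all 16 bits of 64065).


64065 ^ 65535 = 1470

1470


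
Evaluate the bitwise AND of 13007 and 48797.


0b11001011001111 & 0b1011111010011101 = 0b11001010001101 = 12941

12941


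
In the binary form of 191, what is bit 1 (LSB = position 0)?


0b10111111, position 1 = 1

1


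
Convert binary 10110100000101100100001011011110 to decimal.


10110100000101100100001011011110 in decimal = 3021357790

3021357790


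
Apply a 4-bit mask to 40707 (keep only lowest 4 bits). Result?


40707 & 15 = 3

3


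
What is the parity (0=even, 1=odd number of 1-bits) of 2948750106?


0b10101111110000100101101100011010 has 17 ones => parity 1

1


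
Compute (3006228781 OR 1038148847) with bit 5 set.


Step 1: 3006228781 | 1038148847 = 3220172271
Step 2: 3220172271 | (1 << 5) = 3220172271 | 32 = 3220172271

3220172271


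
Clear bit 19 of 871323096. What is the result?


871323096 & ~(1 << 19) = 870798808

870798808


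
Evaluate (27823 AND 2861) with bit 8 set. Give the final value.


Step 1: 27823 & 2861 = 2093
Step 2: 2093 | (1 << 8) = 2093 | 256 = 2349

2349


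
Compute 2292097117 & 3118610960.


0b10001000100111101010000001011101 & 0b10111001111000100011101000010000 = 0b10001000100000100010000000010000 = 2290229264

2290229264


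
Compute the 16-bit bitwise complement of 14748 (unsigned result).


~0b11100110011100 = 0b1100011001100011 = 50787 (16-bit unsigned)

50787


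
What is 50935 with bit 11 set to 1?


50935 | (1 << 11) = 50935 | 2048 = 52983

52983


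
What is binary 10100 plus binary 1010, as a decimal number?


10100 + 1010 = 11110 = 30

30


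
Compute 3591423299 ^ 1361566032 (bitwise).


0b11010110000100001100010101000011 ^ 0b1010001001001111101100101010000 = 0b10000111001101110001110000010011 = 2268535827

2268535827


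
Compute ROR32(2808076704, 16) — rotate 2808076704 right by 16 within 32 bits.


Rotate 0b10100111010111111101100110100000 right by 16 (32-bit) = 0b11011001101000001010011101011111 = 3651184479

3651184479


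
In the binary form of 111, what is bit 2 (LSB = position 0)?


0b1101111, position 2 = 1

1


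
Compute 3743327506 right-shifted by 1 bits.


0b11011111000111101010010100010010 >> 1 = 0b1101111100011110101001010001001 = 1871663753

1871663753


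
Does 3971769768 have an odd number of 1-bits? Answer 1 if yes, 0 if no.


0b11101100101111000110010110101000 has 17 ones => parity 1

1


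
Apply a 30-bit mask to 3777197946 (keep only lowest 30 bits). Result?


3777197946 & 1073741823 = 555972474

555972474


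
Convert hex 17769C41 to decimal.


17769C41 hex = 393649217 decimal

393649217


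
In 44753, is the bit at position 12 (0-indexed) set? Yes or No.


0b1010111011010001, bit 12 = 0. No

No


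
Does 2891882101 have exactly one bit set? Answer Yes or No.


0b10101100010111101001111001110101. Multiple bits set => No

No


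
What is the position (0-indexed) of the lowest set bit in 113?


0b1110001. Lowest set bit at position 0

0


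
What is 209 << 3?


0b11010001 << 3 = 0b11010001000 = 1672

1672


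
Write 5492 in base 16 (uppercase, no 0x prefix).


5492 = 1574 hex

1574


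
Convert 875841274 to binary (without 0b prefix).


875841274 = 110100001101000100011011111010 in binary

110100001101000100011011111010


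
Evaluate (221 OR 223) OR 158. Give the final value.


Step 1: 221 | 223 = 223
Step 2: 223 | 158 = 223

223


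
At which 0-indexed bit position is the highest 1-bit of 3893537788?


0b11101000000100101010101111111100. Highest set bit at position 31

31


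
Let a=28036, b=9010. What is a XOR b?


28036 ^ 9010 = 20150

20150


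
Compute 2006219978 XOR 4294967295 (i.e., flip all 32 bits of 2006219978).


2006219978 ^ 4294967295 = 2288747317

2288747317


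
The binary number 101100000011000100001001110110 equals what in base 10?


101100000011000100001001110110 in decimal = 739000950

739000950


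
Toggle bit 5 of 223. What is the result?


223 ^ (1 << 5) = 223 ^ 32 = 255

255


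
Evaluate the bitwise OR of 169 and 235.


0b10101001 | 0b11101011 = 0b11101011 = 235

235


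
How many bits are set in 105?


0b1101001 has 4 set bits

4


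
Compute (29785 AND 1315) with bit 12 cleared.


Step 1: 29785 & 1315 = 1025
Step 2: 1025 & ~(1 << 12) = 1025

1025


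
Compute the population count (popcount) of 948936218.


0b111000100011111001111000011010 has 16 set bits

16


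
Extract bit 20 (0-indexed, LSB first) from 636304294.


0b100101111011010011101110100110, position 20 = 0

0


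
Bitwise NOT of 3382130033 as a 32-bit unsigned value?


~0b11001001100101110011010101110001 = 0b110110011010001100101010001110 = 912837262 (32-bit unsigned)

912837262


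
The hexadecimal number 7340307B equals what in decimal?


7340307B hex = 1933586555 decimal

1933586555


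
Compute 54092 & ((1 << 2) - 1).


54092 & 3 = 0

0


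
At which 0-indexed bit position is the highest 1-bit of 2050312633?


0b1111010001101010100100110111001. Highest set bit at position 30

30


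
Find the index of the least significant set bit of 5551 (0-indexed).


0b1010110101111. Lowest set bit at position 0

0


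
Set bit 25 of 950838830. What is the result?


950838830 | (1 << 25) = 950838830 | 33554432 = 984393262

984393262


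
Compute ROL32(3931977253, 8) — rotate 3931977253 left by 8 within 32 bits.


Rotate 0b11101010010111010011011000100101 left by 8 (32-bit) = 0b1011101001101100010010111101010 = 1563829738

1563829738


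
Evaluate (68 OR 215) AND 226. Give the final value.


Step 1: 68 | 215 = 215
Step 2: 215 & 226 = 194

194


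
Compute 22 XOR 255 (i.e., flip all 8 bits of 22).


22 ^ 255 = 233

233


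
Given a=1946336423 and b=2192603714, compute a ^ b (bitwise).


1946336423 ^ 2192603714 = 4138911461

4138911461


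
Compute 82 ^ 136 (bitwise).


0b1010010 ^ 0b10001000 = 0b11011010 = 218

218


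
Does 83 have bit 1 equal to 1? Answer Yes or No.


0b1010011, bit 1 = 1. Yes

Yes


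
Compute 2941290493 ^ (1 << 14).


2941290493 ^ (1 << 14) = 2941290493 ^ 16384 = 2941306877

2941306877


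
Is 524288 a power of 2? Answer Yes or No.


0b10000000000000000000. Only one bit set => Yes

Yes


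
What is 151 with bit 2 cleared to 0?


151 & ~(1 << 2) = 147

147


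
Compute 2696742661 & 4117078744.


0b10100000101111010000011100000101 & 0b11110101011001011010001011011000 = 0b10100000001001010000001000000000 = 2686779904

2686779904


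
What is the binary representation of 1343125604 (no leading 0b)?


1343125604 = 1010000000011100111100001100100 in binary

1010000000011100111100001100100


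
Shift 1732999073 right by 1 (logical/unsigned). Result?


0b1100111010010110111011110100001 >> 1 = 0b110011101001011011101111010000 = 866499536

866499536


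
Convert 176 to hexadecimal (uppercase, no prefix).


176 = B0 hex

B0


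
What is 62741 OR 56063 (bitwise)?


0b1111010100010101 | 0b1101101011111111 = 0b1111111111111111 = 65535

65535


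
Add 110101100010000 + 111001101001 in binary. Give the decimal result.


110101100010000 + 111001101001 = 111100101111001 = 31097

31097


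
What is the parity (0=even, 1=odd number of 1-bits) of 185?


0b10111001 has 5 ones => parity 1

1


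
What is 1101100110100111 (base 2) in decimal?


1101100110100111 in decimal = 55719

55719


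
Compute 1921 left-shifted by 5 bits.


0b11110000001 << 5 = 0b1111000000100000 = 61472

61472


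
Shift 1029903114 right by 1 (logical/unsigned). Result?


0b111101011000110001001100001010 >> 1 = 0b11110101100011000100110000101 = 514951557

514951557


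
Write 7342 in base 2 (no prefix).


7342 = 1110010101110 in binary

1110010101110


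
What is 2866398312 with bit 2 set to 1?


2866398312 | (1 << 2) = 2866398312 | 4 = 2866398316

2866398316


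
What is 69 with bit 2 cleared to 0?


69 & ~(1 << 2) = 65

65


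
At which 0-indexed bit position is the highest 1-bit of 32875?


0b1000000001101011. Highest set bit at position 15

15


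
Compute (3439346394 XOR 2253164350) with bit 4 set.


Step 1: 3439346394 ^ 2253164350 = 1263324644
Step 2: 1263324644 | (1 << 4) = 1263324644 | 16 = 1263324660

1263324660


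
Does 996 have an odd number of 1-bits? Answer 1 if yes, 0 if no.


0b1111100100 has 6 ones => parity 0

0


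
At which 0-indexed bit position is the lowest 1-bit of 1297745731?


0b1001101010110100000011101000011. Lowest set bit at position 0

0


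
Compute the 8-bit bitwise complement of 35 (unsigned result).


~0b100011 = 0b11011100 = 220 (8-bit unsigned)

220


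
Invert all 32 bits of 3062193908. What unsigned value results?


3062193908 ^ 4294967295 = 1232773387

1232773387


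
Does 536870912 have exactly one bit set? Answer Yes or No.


0b100000000000000000000000000000. Only one bit set => Yes

Yes


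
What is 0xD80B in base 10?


D80B hex = 55307 decimal

55307


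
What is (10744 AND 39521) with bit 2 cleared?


Step 1: 10744 & 39521 = 2144
Step 2: 2144 & ~(1 << 2) = 2144

2144


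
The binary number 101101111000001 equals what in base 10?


101101111000001 in decimal = 23489

23489


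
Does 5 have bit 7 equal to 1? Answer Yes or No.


0b101, bit 7 = 0. No

No


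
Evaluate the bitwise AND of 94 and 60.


0b1011110 & 0b111100 = 0b11100 = 28

28


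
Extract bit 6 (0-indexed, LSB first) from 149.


0b10010101, position 6 = 0

0


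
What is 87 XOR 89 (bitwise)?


0b1010111 ^ 0b1011001 = 0b1110 = 14

14


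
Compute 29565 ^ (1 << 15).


29565 ^ (1 << 15) = 29565 ^ 32768 = 62333

62333


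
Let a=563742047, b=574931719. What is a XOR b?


563742047 ^ 574931719 = 64931416

64931416


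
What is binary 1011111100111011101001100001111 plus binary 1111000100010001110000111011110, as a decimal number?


1011111100111011101001100001111 + 1111000100010001110000111011110 = 11011000001001101011010011101101 = 3626415341

3626415341


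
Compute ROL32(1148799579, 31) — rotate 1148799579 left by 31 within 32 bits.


Rotate 0b1000100011110010100101001011011 left by 31 (32-bit) = 0b10100010001111001010010100101101 = 2721883437

2721883437


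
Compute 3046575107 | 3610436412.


0b10110101100101110000110000000011 | 0b11010111001100101110001100111100 = 0b11110111101101111110111100111111 = 4156026687

4156026687


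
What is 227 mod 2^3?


227 & 7 = 3

3


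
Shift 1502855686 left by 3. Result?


0b1011001100100111100001000000110 << 3 = 0b1011001100100111100001000000110000 = 12022845488

12022845488


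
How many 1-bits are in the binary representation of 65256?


0b1111111011101000 has 11 set bits

11


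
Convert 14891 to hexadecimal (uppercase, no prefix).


14891 = 3A2B hex

3A2B


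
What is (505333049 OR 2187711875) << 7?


Step 1: 505333049 | 2187711875 = 2659177915
Step 2: 2659177915 << 7 = 340374773120

340374773120


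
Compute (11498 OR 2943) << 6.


Step 1: 11498 | 2943 = 12287
Step 2: 12287 << 6 = 786368

786368
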